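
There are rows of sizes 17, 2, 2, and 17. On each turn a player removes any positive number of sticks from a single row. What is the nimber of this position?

0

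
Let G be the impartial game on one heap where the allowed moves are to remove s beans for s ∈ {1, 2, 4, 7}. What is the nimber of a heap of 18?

Grundy values for subtraction set {1, 2, 4, 7}:
k:     0  1  2  3  4  5  6  7  8  9 10 11 12 13 14 15 16 17 18
g(k):  0  1  2  0  1  2  0  1  2  0  1  2  0  1  2  0  1  2  0
So g(18) = 0.

0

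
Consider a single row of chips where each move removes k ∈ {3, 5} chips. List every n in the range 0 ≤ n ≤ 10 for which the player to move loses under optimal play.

0, 1, 2, 8, 9, 10

Grundy values for subtraction set {3, 5}:
g(0) = mex{} = 0
g(1) = mex{} = 0
g(2) = mex{} = 0
g(3) = mex{0} = 1
g(4) = mex{0} = 1
g(5) = mex{0} = 1
g(6) = mex{0,1} = 2
g(7) = mex{0,1} = 2
g(8) = mex{1} = 0
g(9) = mex{1,2} = 0
g(10) = mex{1,2} = 0
The P-positions (g = 0) in 0..10 are 0, 1, 2, 8, 9, 10.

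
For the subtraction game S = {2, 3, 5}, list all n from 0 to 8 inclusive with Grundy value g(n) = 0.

0, 1, 7, 8

Build the Grundy sequence with g(k) = mex{g(k−s) : s ∈ {2, 3, 5}, s ≤ k}:
k:     0  1  2  3  4  5  6  7  8
g(k):  0  0  1  1  2  2  3  0  0
The P-positions (g = 0) in 0..8 are 0, 1, 7, 8.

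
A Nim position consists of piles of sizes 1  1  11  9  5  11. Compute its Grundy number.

12

Nim-sum: 1 ⊕ 1 ⊕ 11 ⊕ 9 ⊕ 5 ⊕ 11 = 12.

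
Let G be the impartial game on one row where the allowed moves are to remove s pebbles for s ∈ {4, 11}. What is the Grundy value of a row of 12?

Compute g(0), g(1), … for moves {4, 11}:
g(0) = mex{} = 0
g(1) = mex{} = 0
g(2) = mex{} = 0
g(3) = mex{} = 0
g(4) = mex{0} = 1
g(5) = mex{0} = 1
g(6) = mex{0} = 1
g(7) = mex{0} = 1
g(8) = mex{1} = 0
g(9) = mex{1} = 0
g(10) = mex{1} = 0
g(11) = mex{0,1} = 2
g(12) = mex{0} = 1
So g(12) = 1.

1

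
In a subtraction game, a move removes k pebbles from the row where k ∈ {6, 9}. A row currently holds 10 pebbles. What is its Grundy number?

Grundy values for subtraction set {6, 9}:
g(0) = mex{} = 0
g(1) = mex{} = 0
g(2) = mex{} = 0
g(3) = mex{} = 0
g(4) = mex{} = 0
g(5) = mex{} = 0
g(6) = mex{0} = 1
g(7) = mex{0} = 1
g(8) = mex{0} = 1
g(9) = mex{0} = 1
g(10) = mex{0} = 1
So g(10) = 1.

1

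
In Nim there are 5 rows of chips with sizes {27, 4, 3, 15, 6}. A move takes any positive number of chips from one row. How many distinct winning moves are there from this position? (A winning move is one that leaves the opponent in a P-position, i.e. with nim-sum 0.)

In binary:
  11011  (27)
  00100  (4)
  00011  (3)
  01111  (15)
  00110  (6)
  -----
  10101  (21)
The overall nim-sum is X = 21. A row of size p has a winning move iff p XOR X < p (reduce it to p XOR X).
  27: 27 XOR 21 = 14 < 27 — winning move (to 14).
  4: 4 XOR 21 = 17 ≥ 4 — no move.
  3: 3 XOR 21 = 22 ≥ 3 — no move.
  15: 15 XOR 21 = 26 ≥ 15 — no move.
  6: 6 XOR 21 = 19 ≥ 6 — no move.
That gives 1 winning move.

1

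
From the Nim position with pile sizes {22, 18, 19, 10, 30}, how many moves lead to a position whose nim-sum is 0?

5

Nim-sum: 22 ⊕ 18 ⊕ 19 ⊕ 10 ⊕ 30 = 3.
The overall nim-sum is X = 3. A pile of size p has a winning move iff p XOR X < p (reduce it to p XOR X).
  22: 22 XOR 3 = 21 < 22 — winning move (to 21).
  18: 18 XOR 3 = 17 < 18 — winning move (to 17).
  19: 19 XOR 3 = 16 < 19 — winning move (to 16).
  10: 10 XOR 3 = 9 < 10 — winning move (to 9).
  30: 30 XOR 3 = 29 < 30 — winning move (to 29).
That gives 5 winning moves.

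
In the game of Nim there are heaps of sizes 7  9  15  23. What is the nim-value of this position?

Bitwise XOR of the heap sizes:
  00111  (7)
  01001  (9)
  01111  (15)
  10111  (23)
  -----
  10110  (22)

22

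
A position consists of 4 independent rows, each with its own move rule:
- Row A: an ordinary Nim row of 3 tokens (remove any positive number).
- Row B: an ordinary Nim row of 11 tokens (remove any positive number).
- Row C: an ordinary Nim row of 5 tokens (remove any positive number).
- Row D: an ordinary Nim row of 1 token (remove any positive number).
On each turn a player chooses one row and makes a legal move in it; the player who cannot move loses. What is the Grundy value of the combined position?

12

Row A is a plain Nim row of size 3, so its Grundy value is 3.
Row B is a plain Nim row of size 11, so its Grundy value is 11.
Row C is a plain Nim row of size 5, so its Grundy value is 5.
Row D is a plain Nim row of size 1, so its Grundy value is 1.
By the Sprague-Grundy theorem, the Grundy value of a sum of independent games is the XOR of the component values.
Combined value = 3 ⊕ 11 ⊕ 5 ⊕ 1 = 12.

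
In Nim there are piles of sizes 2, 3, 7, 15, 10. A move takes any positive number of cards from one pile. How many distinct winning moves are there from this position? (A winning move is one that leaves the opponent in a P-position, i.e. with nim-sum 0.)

Compute the nim-sum pairwise:
2 ⊕ 3 = 1
1 ⊕ 7 = 6
6 ⊕ 15 = 9
9 ⊕ 10 = 3
The overall nim-sum is X = 3. A pile of size p has a winning move iff p XOR X < p (reduce it to p XOR X).
  2: 2 XOR 3 = 1 < 2 — winning move (to 1).
  3: 3 XOR 3 = 0 < 3 — winning move (to 0).
  7: 7 XOR 3 = 4 < 7 — winning move (to 4).
  15: 15 XOR 3 = 12 < 15 — winning move (to 12).
  10: 10 XOR 3 = 9 < 10 — winning move (to 9).
That gives 5 winning moves.

5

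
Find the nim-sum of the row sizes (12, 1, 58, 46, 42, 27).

40

Bitwise XOR of the heap sizes:
  001100  (12)
  000001  (1)
  111010  (58)
  101110  (46)
  101010  (42)
  011011  (27)
  ------
  101000  (40)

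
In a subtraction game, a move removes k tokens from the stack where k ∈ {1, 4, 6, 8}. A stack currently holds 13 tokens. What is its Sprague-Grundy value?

1

Build the Grundy sequence with g(k) = mex{g(k−s) : s ∈ {1, 4, 6, 8}, s ≤ k}:
g(0) = mex{} = 0
g(1) = mex{0} = 1
g(2) = mex{1} = 0
g(3) = mex{0} = 1
g(4) = mex{0,1} = 2
g(5) = mex{1,2} = 0
g(6) = mex{0} = 1
g(7) = mex{1} = 0
g(8) = mex{0,2} = 1
g(9) = mex{0,1} = 2
g(10) = mex{0,1,2} = 3
g(11) = mex{0,1,3} = 2
g(12) = mex{1,2} = 0
g(13) = mex{0,2} = 1
So g(13) = 1.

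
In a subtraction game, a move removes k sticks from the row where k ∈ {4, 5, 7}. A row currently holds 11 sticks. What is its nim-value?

0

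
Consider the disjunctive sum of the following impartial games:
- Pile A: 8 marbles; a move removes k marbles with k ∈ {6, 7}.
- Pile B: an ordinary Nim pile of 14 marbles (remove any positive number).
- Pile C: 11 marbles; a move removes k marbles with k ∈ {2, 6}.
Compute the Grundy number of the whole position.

Build the Grundy sequence for pile A with g(k) = mex{g(k−s) : s ∈ {6, 7}, s ≤ k}:
k:     0  1  2  3  4  5  6  7  8
g(k):  0  0  0  0  0  0  1  1  1
So g(8) = 1.
Pile B is a plain Nim pile of size 14, so its Grundy value is 14.
For pile C, compute g(0), g(1), … with moves {2, 6}:
k:     0  1  2  3  4  5  6  7  8  9 10 11
g(k):  0  0  1  1  0  0  1  1  0  0  1  1
So g(11) = 1.
The value of a disjunctive sum is the nim-sum of the parts.
Combined value = 1 XOR 14 XOR 1 = 14.

14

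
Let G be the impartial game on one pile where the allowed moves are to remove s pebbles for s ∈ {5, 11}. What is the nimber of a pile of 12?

Build the Grundy sequence with g(k) = mex{g(k−s) : s ∈ {5, 11}, s ≤ k}:
g(0) = mex{} = 0
g(1) = mex{} = 0
g(2) = mex{} = 0
g(3) = mex{} = 0
g(4) = mex{} = 0
g(5) = mex{0} = 1
g(6) = mex{0} = 1
g(7) = mex{0} = 1
g(8) = mex{0} = 1
g(9) = mex{0} = 1
g(10) = mex{1} = 0
g(11) = mex{0,1} = 2
g(12) = mex{0,1} = 2
So g(12) = 2.

2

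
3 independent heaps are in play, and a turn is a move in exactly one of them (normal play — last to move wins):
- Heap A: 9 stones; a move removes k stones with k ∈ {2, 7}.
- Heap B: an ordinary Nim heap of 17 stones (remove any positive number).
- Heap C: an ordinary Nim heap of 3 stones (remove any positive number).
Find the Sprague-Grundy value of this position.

For heap A, compute g(0), g(1), … with moves {2, 7}:
g(0) = mex{} = 0
g(1) = mex{} = 0
g(2) = mex{0} = 1
g(3) = mex{0} = 1
g(4) = mex{1} = 0
g(5) = mex{1} = 0
g(6) = mex{0} = 1
g(7) = mex{0} = 1
g(8) = mex{0,1} = 2
g(9) = mex{1} = 0
So g(9) = 0.
Heap B is a plain Nim heap of size 17, so its Grundy value is 17.
Heap C is a plain Nim heap of size 3, so its Grundy value is 3.
The value of a disjunctive sum is the nim-sum of the parts.
Combined value = 0 XOR 17 XOR 3 = 18.

18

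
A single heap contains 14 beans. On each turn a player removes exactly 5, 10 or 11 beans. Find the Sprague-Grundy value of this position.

Grundy values for subtraction set {5, 10, 11}:
g(0) = mex{} = 0
g(1) = mex{} = 0
g(2) = mex{} = 0
g(3) = mex{} = 0
g(4) = mex{} = 0
g(5) = mex{0} = 1
g(6) = mex{0} = 1
g(7) = mex{0} = 1
g(8) = mex{0} = 1
g(9) = mex{0} = 1
g(10) = mex{0,1} = 2
g(11) = mex{0,1} = 2
g(12) = mex{0,1} = 2
g(13) = mex{0,1} = 2
g(14) = mex{0,1} = 2
So g(14) = 2.

2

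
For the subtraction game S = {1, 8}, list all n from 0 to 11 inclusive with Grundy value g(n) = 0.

0, 2, 4, 6, 9, 11

Build the Grundy sequence with g(k) = mex{g(k−s) : s ∈ {1, 8}, s ≤ k}:
g(0) = mex{} = 0
g(1) = mex{0} = 1
g(2) = mex{1} = 0
g(3) = mex{0} = 1
g(4) = mex{1} = 0
g(5) = mex{0} = 1
g(6) = mex{1} = 0
g(7) = mex{0} = 1
g(8) = mex{0,1} = 2
g(9) = mex{1,2} = 0
g(10) = mex{0} = 1
g(11) = mex{1} = 0
The P-positions (g = 0) in 0..11 are 0, 2, 4, 6, 9, 11.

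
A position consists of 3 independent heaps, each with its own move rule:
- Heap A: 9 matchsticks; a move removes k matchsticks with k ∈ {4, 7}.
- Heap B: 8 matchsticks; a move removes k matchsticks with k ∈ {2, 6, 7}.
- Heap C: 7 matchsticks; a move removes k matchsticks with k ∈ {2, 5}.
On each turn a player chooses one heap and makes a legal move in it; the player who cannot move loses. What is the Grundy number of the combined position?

Grundy values for heap A (subtraction set {4, 7}):
k:     0  1  2  3  4  5  6  7  8  9
g(k):  0  0  0  0  1  1  1  1  2  2
So g(9) = 2.
Build the Grundy sequence for heap B with g(k) = mex{g(k−s) : s ∈ {2, 6, 7}, s ≤ k}:
g(0) = mex{} = 0
g(1) = mex{} = 0
g(2) = mex{0} = 1
g(3) = mex{0} = 1
g(4) = mex{1} = 0
g(5) = mex{1} = 0
g(6) = mex{0} = 1
g(7) = mex{0} = 1
g(8) = mex{0,1} = 2
So g(8) = 2.
Build the Grundy sequence for heap C with g(k) = mex{g(k−s) : s ∈ {2, 5}, s ≤ k}:
g(0) = mex{} = 0
g(1) = mex{} = 0
g(2) = mex{0} = 1
g(3) = mex{0} = 1
g(4) = mex{1} = 0
g(5) = mex{0,1} = 2
g(6) = mex{0} = 1
g(7) = mex{1,2} = 0
So g(7) = 0.
The value of a disjunctive sum is the nim-sum of the parts.
Combined value = 2 ⊕ 2 ⊕ 0 = 0.

0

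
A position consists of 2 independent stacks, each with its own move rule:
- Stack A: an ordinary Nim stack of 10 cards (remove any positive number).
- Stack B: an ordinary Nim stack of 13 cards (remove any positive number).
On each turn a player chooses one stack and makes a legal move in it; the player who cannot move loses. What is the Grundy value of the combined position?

Stack A is a plain Nim stack of size 10, so its Grundy value is 10.
Stack B is a plain Nim stack of size 13, so its Grundy value is 13.
By the Sprague-Grundy theorem, the Grundy value of a sum of independent games is the XOR of the component values.
Combined value = 10 XOR 13 = 7.

7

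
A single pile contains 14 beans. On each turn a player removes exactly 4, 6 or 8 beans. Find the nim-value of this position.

0

Build the Grundy sequence with g(k) = mex{g(k−s) : s ∈ {4, 6, 8}, s ≤ k}:
g(0) = mex{} = 0
g(1) = mex{} = 0
g(2) = mex{} = 0
g(3) = mex{} = 0
g(4) = mex{0} = 1
g(5) = mex{0} = 1
g(6) = mex{0} = 1
g(7) = mex{0} = 1
g(8) = mex{0,1} = 2
g(9) = mex{0,1} = 2
g(10) = mex{0,1} = 2
g(11) = mex{0,1} = 2
g(12) = mex{1,2} = 0
g(13) = mex{1,2} = 0
g(14) = mex{1,2} = 0
So g(14) = 0.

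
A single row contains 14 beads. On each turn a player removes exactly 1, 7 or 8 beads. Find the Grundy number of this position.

Build the Grundy sequence with g(k) = mex{g(k−s) : s ∈ {1, 7, 8}, s ≤ k}:
k:     0  1  2  3  4  5  6  7  8  9 10 11 12 13 14
g(k):  0  1  0  1  0  1  0  1  2  3  2  3  2  3  2
So g(14) = 2.

2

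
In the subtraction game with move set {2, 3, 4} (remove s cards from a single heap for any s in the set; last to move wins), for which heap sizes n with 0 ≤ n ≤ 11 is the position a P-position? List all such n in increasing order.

Compute g(0), g(1), … for moves {2, 3, 4}:
g(0) = mex{} = 0
g(1) = mex{} = 0
g(2) = mex{0} = 1
g(3) = mex{0} = 1
g(4) = mex{0,1} = 2
g(5) = mex{0,1} = 2
g(6) = mex{1,2} = 0
g(7) = mex{1,2} = 0
g(8) = mex{0,2} = 1
g(9) = mex{0,2} = 1
g(10) = mex{0,1} = 2
g(11) = mex{0,1} = 2
The P-positions (g = 0) in 0..11 are 0, 1, 6, 7.

0, 1, 6, 7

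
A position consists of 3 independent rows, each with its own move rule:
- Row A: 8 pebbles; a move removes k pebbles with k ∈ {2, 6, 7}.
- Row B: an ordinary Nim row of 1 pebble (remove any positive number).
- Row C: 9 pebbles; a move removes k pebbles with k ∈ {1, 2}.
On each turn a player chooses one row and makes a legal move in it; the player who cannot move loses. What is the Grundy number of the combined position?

Grundy values for row A (subtraction set {2, 6, 7}):
g(0) = mex{} = 0
g(1) = mex{} = 0
g(2) = mex{0} = 1
g(3) = mex{0} = 1
g(4) = mex{1} = 0
g(5) = mex{1} = 0
g(6) = mex{0} = 1
g(7) = mex{0} = 1
g(8) = mex{0,1} = 2
So g(8) = 2.
Row B is a plain Nim row of size 1, so its Grundy value is 1.
Build the Grundy sequence for row C with g(k) = mex{g(k−s) : s ∈ {1, 2}, s ≤ k}:
g(0) = mex{} = 0
g(1) = mex{0} = 1
g(2) = mex{0,1} = 2
g(3) = mex{1,2} = 0
g(4) = mex{0,2} = 1
g(5) = mex{0,1} = 2
g(6) = mex{1,2} = 0
g(7) = mex{0,2} = 1
g(8) = mex{0,1} = 2
g(9) = mex{1,2} = 0
So g(9) = 0.
By the Sprague-Grundy theorem, the Grundy value of a sum of independent games is the XOR of the component values.
Combined value = 2 ⊕ 1 ⊕ 0 = 3.

3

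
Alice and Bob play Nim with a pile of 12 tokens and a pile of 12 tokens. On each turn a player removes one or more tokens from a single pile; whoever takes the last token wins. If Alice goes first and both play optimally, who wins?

Bitwise XOR of the heap sizes:
  1100  (12)
  1100  (12)
  ----
  0000  (0)
The nim-sum is 0, so this is a P-position: the player to move is in a losing position under optimal play; Alice is about to move from it and so loses — Bob wins.

Bob wins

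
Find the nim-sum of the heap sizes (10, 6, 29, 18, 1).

In binary:
  01010  (10)
  00110  (6)
  11101  (29)
  10010  (18)
  00001  (1)
  -----
  00010  (2)

2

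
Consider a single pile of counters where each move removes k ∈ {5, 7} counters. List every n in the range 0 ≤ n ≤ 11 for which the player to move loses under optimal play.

0, 1, 2, 3, 4

Compute g(0), g(1), … for moves {5, 7}:
k:     0  1  2  3  4  5  6  7  8  9 10 11
g(k):  0  0  0  0  0  1  1  1  1  1  2  2
The P-positions (g = 0) in 0..11 are 0, 1, 2, 3, 4.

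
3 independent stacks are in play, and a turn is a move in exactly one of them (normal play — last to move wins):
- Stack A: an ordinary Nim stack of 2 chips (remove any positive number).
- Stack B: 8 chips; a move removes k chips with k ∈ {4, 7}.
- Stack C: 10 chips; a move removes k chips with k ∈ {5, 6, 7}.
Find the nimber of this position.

2

Stack A is a plain Nim stack of size 2, so its Grundy value is 2.
Build the Grundy sequence for stack B with g(k) = mex{g(k−s) : s ∈ {4, 7}, s ≤ k}:
g(0) = mex{} = 0
g(1) = mex{} = 0
g(2) = mex{} = 0
g(3) = mex{} = 0
g(4) = mex{0} = 1
g(5) = mex{0} = 1
g(6) = mex{0} = 1
g(7) = mex{0} = 1
g(8) = mex{0,1} = 2
So g(8) = 2.
Grundy values for stack C (subtraction set {5, 6, 7}):
k:     0  1  2  3  4  5  6  7  8  9 10
g(k):  0  0  0  0  0  1  1  1  1  1  2
So g(10) = 2.
By the Sprague-Grundy theorem, the Grundy value of a sum of independent games is the XOR of the component values.
Combined value = 2 XOR 2 XOR 2 = 2.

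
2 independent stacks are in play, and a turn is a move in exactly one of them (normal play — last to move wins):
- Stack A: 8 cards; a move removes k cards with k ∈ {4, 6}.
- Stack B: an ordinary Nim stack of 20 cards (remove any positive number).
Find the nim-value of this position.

Grundy values for stack A (subtraction set {4, 6}):
k:     0  1  2  3  4  5  6  7  8
g(k):  0  0  0  0  1  1  1  1  2
So g(8) = 2.
Stack B is a plain Nim stack of size 20, so its Grundy value is 20.
The value of a disjunctive sum is the nim-sum of the parts.
Combined value = 2 XOR 20 = 22.

22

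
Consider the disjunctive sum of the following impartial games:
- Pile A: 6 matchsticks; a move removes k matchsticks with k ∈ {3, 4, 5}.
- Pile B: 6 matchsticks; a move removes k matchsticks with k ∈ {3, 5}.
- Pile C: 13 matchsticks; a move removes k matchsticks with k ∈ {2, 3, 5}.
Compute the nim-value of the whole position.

3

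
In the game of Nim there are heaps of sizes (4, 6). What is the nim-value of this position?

In binary:
  100  (4)
  110  (6)
  ---
  010  (2)

2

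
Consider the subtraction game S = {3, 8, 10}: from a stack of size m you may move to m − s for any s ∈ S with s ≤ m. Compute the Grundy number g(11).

3

Grundy values for subtraction set {3, 8, 10}:
k:     0  1  2  3  4  5  6  7  8  9 10 11
g(k):  0  0  0  1  1  1  0  0  2  1  1  3
So g(11) = 3.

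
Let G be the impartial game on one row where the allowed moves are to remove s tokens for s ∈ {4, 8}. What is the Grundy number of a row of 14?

Build the Grundy sequence with g(k) = mex{g(k−s) : s ∈ {4, 8}, s ≤ k}:
k:     0  1  2  3  4  5  6  7  8  9 10 11 12 13 14
g(k):  0  0  0  0  1  1  1  1  2  2  2  2  0  0  0
So g(14) = 0.

0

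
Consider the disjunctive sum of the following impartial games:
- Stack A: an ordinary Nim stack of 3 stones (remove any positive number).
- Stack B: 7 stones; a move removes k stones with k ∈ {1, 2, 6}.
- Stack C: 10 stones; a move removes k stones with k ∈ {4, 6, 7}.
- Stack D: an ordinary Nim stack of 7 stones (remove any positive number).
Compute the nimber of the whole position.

6

Stack A is a plain Nim stack of size 3, so its Grundy value is 3.
Build the Grundy sequence for stack B with g(k) = mex{g(k−s) : s ∈ {1, 2, 6}, s ≤ k}:
k:     0  1  2  3  4  5  6  7
g(k):  0  1  2  0  1  2  3  0
So g(7) = 0.
Build the Grundy sequence for stack C with g(k) = mex{g(k−s) : s ∈ {4, 6, 7}, s ≤ k}:
k:     0  1  2  3  4  5  6  7  8  9 10
g(k):  0  0  0  0  1  1  1  1  2  2  2
So g(10) = 2.
Stack D is a plain Nim stack of size 7, so its Grundy value is 7.
By the Sprague-Grundy theorem, the Grundy value of a sum of independent games is the XOR of the component values.
Combined value = 3 ⊕ 0 ⊕ 2 ⊕ 7 = 6.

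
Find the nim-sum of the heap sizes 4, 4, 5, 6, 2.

In binary:
  100  (4)
  100  (4)
  101  (5)
  110  (6)
  010  (2)
  ---
  001  (1)

1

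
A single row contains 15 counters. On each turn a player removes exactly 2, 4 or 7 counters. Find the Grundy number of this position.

Build the Grundy sequence with g(k) = mex{g(k−s) : s ∈ {2, 4, 7}, s ≤ k}:
k:     0  1  2  3  4  5  6  7  8  9 10 11 12 13 14 15
g(k):  0  0  1  1  2  2  0  3  1  0  2  1  0  2  1  0
So g(15) = 0.

0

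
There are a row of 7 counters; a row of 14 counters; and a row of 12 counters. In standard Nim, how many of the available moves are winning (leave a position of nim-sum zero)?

Nim-sum: 7 ⊕ 14 ⊕ 12 = 5.
The overall nim-sum is X = 5. A row of size p has a winning move iff p XOR X < p (reduce it to p XOR X).
  7: 7 XOR 5 = 2 < 7 — winning move (to 2).
  14: 14 XOR 5 = 11 < 14 — winning move (to 11).
  12: 12 XOR 5 = 9 < 12 — winning move (to 9).
That gives 3 winning moves.

3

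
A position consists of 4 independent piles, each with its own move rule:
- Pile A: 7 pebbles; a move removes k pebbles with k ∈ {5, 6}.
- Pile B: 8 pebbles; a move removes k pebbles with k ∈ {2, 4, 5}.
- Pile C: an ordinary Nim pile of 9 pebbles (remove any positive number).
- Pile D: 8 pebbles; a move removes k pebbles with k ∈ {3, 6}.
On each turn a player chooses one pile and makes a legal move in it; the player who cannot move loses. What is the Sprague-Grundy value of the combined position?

Grundy values for pile A (subtraction set {5, 6}):
g(0) = mex{} = 0
g(1) = mex{} = 0
g(2) = mex{} = 0
g(3) = mex{} = 0
g(4) = mex{} = 0
g(5) = mex{0} = 1
g(6) = mex{0} = 1
g(7) = mex{0} = 1
So g(7) = 1.
For pile B, compute g(0), g(1), … with moves {2, 4, 5}:
g(0) = mex{} = 0
g(1) = mex{} = 0
g(2) = mex{0} = 1
g(3) = mex{0} = 1
g(4) = mex{0,1} = 2
g(5) = mex{0,1} = 2
g(6) = mex{0,1,2} = 3
g(7) = mex{1,2} = 0
g(8) = mex{1,2,3} = 0
So g(8) = 0.
Pile C is a plain Nim pile of size 9, so its Grundy value is 9.
Build the Grundy sequence for pile D with g(k) = mex{g(k−s) : s ∈ {3, 6}, s ≤ k}:
g(0) = mex{} = 0
g(1) = mex{} = 0
g(2) = mex{} = 0
g(3) = mex{0} = 1
g(4) = mex{0} = 1
g(5) = mex{0} = 1
g(6) = mex{0,1} = 2
g(7) = mex{0,1} = 2
g(8) = mex{0,1} = 2
So g(8) = 2.
By the Sprague-Grundy theorem, the Grundy value of a sum of independent games is the XOR of the component values.
Combined value = 1 ⊕ 0 ⊕ 9 ⊕ 2 = 10.

10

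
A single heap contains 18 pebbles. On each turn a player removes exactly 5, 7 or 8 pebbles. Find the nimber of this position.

1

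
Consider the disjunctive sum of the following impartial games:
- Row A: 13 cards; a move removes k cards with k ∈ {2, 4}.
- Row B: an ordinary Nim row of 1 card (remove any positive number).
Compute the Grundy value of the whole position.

1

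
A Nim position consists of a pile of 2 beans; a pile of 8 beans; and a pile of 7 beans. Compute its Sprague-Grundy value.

In binary:
  0010  (2)
  1000  (8)
  0111  (7)
  ----
  1101  (13)

13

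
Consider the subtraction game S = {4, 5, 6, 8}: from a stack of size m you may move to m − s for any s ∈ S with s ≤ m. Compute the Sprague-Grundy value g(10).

2

Build the Grundy sequence with g(k) = mex{g(k−s) : s ∈ {4, 5, 6, 8}, s ≤ k}:
k:     0  1  2  3  4  5  6  7  8  9 10
g(k):  0  0  0  0  1  1  1  1  2  2  2
So g(10) = 2.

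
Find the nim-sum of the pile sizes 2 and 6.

4

In binary:
  010  (2)
  110  (6)
  ---
  100  (4)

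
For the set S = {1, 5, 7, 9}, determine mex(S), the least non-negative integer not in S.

0 is not in the set, so the mex is 0.

0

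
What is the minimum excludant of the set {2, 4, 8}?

0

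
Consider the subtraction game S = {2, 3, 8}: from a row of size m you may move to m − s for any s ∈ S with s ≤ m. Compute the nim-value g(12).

1

Grundy values for subtraction set {2, 3, 8}:
k:     0  1  2  3  4  5  6  7  8  9 10 11 12
g(k):  0  0  1  1  2  0  0  1  1  2  0  0  1
So g(12) = 1.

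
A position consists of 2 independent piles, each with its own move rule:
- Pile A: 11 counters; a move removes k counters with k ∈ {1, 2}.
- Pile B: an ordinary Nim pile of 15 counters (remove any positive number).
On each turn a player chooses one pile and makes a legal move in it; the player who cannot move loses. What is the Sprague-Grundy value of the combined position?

13

For pile A, compute g(0), g(1), … with moves {1, 2}:
k:     0  1  2  3  4  5  6  7  8  9 10 11
g(k):  0  1  2  0  1  2  0  1  2  0  1  2
So g(11) = 2.
Pile B is a plain Nim pile of size 15, so its Grundy value is 15.
By the Sprague-Grundy theorem, the Grundy value of a sum of independent games is the XOR of the component values.
Combined value = 2 XOR 15 = 13.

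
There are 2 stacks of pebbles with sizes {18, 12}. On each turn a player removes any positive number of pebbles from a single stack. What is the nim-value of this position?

In binary:
  10010  (18)
  01100  (12)
  -----
  11110  (30)

30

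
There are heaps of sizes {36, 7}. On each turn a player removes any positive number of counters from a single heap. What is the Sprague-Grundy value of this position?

35

Nim-sum: 36 ^ 7 = 35.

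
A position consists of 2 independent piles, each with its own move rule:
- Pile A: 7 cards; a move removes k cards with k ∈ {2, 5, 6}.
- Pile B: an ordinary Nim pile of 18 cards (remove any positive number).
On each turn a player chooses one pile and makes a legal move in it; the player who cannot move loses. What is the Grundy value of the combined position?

17

Build the Grundy sequence for pile A with g(k) = mex{g(k−s) : s ∈ {2, 5, 6}, s ≤ k}:
g(0) = mex{} = 0
g(1) = mex{} = 0
g(2) = mex{0} = 1
g(3) = mex{0} = 1
g(4) = mex{1} = 0
g(5) = mex{0,1} = 2
g(6) = mex{0} = 1
g(7) = mex{0,1,2} = 3
So g(7) = 3.
Pile B is a plain Nim pile of size 18, so its Grundy value is 18.
By the Sprague-Grundy theorem, the Grundy value of a sum of independent games is the XOR of the component values.
Combined value = 3 XOR 18 = 17.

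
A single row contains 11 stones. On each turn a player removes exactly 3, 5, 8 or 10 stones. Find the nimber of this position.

3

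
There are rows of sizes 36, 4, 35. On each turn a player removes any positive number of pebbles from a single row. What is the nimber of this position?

Write each in binary and XOR column by column:
  100100  (36)
  000100  (4)
  100011  (35)
  ------
  000011  (3)

3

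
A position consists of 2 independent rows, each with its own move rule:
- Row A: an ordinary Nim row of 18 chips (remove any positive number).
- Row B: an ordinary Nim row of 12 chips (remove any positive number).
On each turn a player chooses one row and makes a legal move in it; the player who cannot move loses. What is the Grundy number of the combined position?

30

Row A is a plain Nim row of size 18, so its Grundy value is 18.
Row B is a plain Nim row of size 12, so its Grundy value is 12.
The value of a disjunctive sum is the nim-sum of the parts.
Combined value = 18 ⊕ 12 = 30.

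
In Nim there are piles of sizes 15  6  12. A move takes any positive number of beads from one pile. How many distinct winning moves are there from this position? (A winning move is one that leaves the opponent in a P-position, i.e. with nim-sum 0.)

Nim-sum: 15 XOR 6 XOR 12 = 5.
The overall nim-sum is X = 5. A pile of size p has a winning move iff p XOR X < p (reduce it to p XOR X).
  15: 15 XOR 5 = 10 < 15 — winning move (to 10).
  6: 6 XOR 5 = 3 < 6 — winning move (to 3).
  12: 12 XOR 5 = 9 < 12 — winning move (to 9).
That gives 3 winning moves.

3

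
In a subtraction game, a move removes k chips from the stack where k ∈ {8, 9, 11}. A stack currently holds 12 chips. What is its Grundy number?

1

Grundy values for subtraction set {8, 9, 11}:
g(0) = mex{} = 0
g(1) = mex{} = 0
g(2) = mex{} = 0
g(3) = mex{} = 0
g(4) = mex{} = 0
g(5) = mex{} = 0
g(6) = mex{} = 0
g(7) = mex{} = 0
g(8) = mex{0} = 1
g(9) = mex{0} = 1
g(10) = mex{0} = 1
g(11) = mex{0} = 1
g(12) = mex{0} = 1
So g(12) = 1.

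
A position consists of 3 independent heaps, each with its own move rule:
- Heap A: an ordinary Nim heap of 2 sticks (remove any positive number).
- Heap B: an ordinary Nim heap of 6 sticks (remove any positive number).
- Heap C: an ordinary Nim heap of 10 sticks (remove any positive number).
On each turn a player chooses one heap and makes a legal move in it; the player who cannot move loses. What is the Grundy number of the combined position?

14

Heap A is a plain Nim heap of size 2, so its Grundy value is 2.
Heap B is a plain Nim heap of size 6, so its Grundy value is 6.
Heap C is a plain Nim heap of size 10, so its Grundy value is 10.
The value of a disjunctive sum is the nim-sum of the parts.
Combined value = 2 XOR 6 XOR 10 = 14.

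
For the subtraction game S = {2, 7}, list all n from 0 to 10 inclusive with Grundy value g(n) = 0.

0, 1, 4, 5, 9, 10

Compute g(0), g(1), … for moves {2, 7}:
g(0) = mex{} = 0
g(1) = mex{} = 0
g(2) = mex{0} = 1
g(3) = mex{0} = 1
g(4) = mex{1} = 0
g(5) = mex{1} = 0
g(6) = mex{0} = 1
g(7) = mex{0} = 1
g(8) = mex{0,1} = 2
g(9) = mex{1} = 0
g(10) = mex{1,2} = 0
The P-positions (g = 0) in 0..10 are 0, 1, 4, 5, 9, 10.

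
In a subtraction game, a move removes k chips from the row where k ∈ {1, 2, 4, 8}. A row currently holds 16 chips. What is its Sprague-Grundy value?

1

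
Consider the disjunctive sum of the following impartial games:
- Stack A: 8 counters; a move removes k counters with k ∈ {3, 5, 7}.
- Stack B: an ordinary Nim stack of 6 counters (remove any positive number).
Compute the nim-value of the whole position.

4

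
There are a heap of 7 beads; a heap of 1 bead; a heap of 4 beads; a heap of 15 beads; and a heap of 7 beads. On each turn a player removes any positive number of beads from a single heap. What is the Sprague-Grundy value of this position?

Nim-sum: 7 ^ 1 ^ 4 ^ 15 ^ 7 = 10.

10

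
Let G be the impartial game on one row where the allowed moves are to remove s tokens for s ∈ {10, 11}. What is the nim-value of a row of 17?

Grundy values for subtraction set {10, 11}:
k:     0  1  2  3  4  5  6  7  8  9 10 11 12 13 14 15 16 17
g(k):  0  0  0  0  0  0  0  0  0  0  1  1  1  1  1  1  1  1
So g(17) = 1.

1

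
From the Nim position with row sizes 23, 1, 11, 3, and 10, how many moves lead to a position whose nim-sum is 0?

1

Nim-sum: 23 ^ 1 ^ 11 ^ 3 ^ 10 = 20.
The overall nim-sum is X = 20. A row of size p has a winning move iff p XOR X < p (reduce it to p XOR X).
  23: 23 XOR 20 = 3 < 23 — winning move (to 3).
  1: 1 XOR 20 = 21 ≥ 1 — no move.
  11: 11 XOR 20 = 31 ≥ 11 — no move.
  3: 3 XOR 20 = 23 ≥ 3 — no move.
  10: 10 XOR 20 = 30 ≥ 10 — no move.
That gives 1 winning move.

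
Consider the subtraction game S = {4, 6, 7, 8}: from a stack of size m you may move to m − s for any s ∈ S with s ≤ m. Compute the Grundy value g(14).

0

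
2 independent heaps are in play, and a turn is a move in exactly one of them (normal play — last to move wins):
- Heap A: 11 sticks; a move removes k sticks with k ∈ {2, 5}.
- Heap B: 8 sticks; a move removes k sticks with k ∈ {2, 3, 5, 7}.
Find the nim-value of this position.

4

For heap A, compute g(0), g(1), … with moves {2, 5}:
k:     0  1  2  3  4  5  6  7  8  9 10 11
g(k):  0  0  1  1  0  2  1  0  0  1  1  0
So g(11) = 0.
Grundy values for heap B (subtraction set {2, 3, 5, 7}):
k:     0  1  2  3  4  5  6  7  8
g(k):  0  0  1  1  2  2  3  3  4
So g(8) = 4.
By the Sprague-Grundy theorem, the Grundy value of a sum of independent games is the XOR of the component values.
Combined value = 0 XOR 4 = 4.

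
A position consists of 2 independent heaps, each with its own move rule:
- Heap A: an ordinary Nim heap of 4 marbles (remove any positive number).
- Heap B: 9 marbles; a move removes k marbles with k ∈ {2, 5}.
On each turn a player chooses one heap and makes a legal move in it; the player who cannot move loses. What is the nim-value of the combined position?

Heap A is a plain Nim heap of size 4, so its Grundy value is 4.
Grundy values for heap B (subtraction set {2, 5}):
g(0) = mex{} = 0
g(1) = mex{} = 0
g(2) = mex{0} = 1
g(3) = mex{0} = 1
g(4) = mex{1} = 0
g(5) = mex{0,1} = 2
g(6) = mex{0} = 1
g(7) = mex{1,2} = 0
g(8) = mex{1} = 0
g(9) = mex{0} = 1
So g(9) = 1.
By the Sprague-Grundy theorem, the Grundy value of a sum of independent games is the XOR of the component values.
Combined value = 4 ⊕ 1 = 5.

5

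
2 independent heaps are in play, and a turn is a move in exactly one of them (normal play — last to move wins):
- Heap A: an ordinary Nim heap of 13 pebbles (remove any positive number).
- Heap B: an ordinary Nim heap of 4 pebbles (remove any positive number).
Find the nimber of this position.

Heap A is a plain Nim heap of size 13, so its Grundy value is 13.
Heap B is a plain Nim heap of size 4, so its Grundy value is 4.
The value of a disjunctive sum is the nim-sum of the parts.
Combined value = 13 XOR 4 = 9.

9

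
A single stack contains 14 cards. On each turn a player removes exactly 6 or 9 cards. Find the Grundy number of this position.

2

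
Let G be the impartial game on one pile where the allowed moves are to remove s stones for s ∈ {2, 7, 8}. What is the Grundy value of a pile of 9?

Compute g(0), g(1), … for moves {2, 7, 8}:
g(0) = mex{} = 0
g(1) = mex{} = 0
g(2) = mex{0} = 1
g(3) = mex{0} = 1
g(4) = mex{1} = 0
g(5) = mex{1} = 0
g(6) = mex{0} = 1
g(7) = mex{0} = 1
g(8) = mex{0,1} = 2
g(9) = mex{0,1} = 2
So g(9) = 2.

2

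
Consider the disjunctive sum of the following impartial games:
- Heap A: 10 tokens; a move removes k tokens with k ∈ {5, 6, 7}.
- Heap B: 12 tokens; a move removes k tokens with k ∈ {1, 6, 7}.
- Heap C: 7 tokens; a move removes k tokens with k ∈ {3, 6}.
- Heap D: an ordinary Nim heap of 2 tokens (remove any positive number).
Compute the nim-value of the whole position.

2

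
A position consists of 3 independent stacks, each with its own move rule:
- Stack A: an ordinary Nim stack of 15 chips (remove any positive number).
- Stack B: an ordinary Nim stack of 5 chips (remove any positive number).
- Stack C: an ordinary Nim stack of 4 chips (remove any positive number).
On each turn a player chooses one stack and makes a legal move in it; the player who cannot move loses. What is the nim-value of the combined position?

14

Stack A is a plain Nim stack of size 15, so its Grundy value is 15.
Stack B is a plain Nim stack of size 5, so its Grundy value is 5.
Stack C is a plain Nim stack of size 4, so its Grundy value is 4.
The value of a disjunctive sum is the nim-sum of the parts.
Combined value = 15 XOR 5 XOR 4 = 14.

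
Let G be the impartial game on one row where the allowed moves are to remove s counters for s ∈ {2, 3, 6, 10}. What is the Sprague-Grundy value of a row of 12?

2

Grundy values for subtraction set {2, 3, 6, 10}:
g(0) = mex{} = 0
g(1) = mex{} = 0
g(2) = mex{0} = 1
g(3) = mex{0} = 1
g(4) = mex{0,1} = 2
g(5) = mex{1} = 0
g(6) = mex{0,1,2} = 3
g(7) = mex{0,2} = 1
g(8) = mex{0,1,3} = 2
g(9) = mex{1,3} = 0
g(10) = mex{0,1,2} = 3
g(11) = mex{0,2} = 1
g(12) = mex{0,1,3} = 2
So g(12) = 2.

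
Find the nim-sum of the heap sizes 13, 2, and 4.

Compute the nim-sum pairwise:
13 ⊕ 2 = 15
15 ⊕ 4 = 11

11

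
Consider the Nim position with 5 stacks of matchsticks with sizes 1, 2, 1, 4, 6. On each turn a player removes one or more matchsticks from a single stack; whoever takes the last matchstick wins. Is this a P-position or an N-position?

P-position

Bitwise XOR of the heap sizes:
  001  (1)
  010  (2)
  001  (1)
  100  (4)
  110  (6)
  ---
  000  (0)
The nim-sum is 0, so this is a P-position: the player to move is in a losing position under optimal play.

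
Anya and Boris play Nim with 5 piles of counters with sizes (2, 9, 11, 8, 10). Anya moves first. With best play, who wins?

Nim-sum: 2 XOR 9 XOR 11 XOR 8 XOR 10 = 2.
The nim-sum is 2 ≠ 0, so this is an N-position: the player to move can win; Anya has a winning move.

Anya wins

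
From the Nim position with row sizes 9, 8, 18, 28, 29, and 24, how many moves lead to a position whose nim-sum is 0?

5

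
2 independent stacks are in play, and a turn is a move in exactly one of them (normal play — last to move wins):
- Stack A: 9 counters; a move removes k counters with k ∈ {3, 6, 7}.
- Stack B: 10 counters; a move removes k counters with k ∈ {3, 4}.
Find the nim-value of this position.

For stack A, compute g(0), g(1), … with moves {3, 6, 7}:
k:     0  1  2  3  4  5  6  7  8  9
g(k):  0  0  0  1  1  1  2  2  2  3
So g(9) = 3.
For stack B, compute g(0), g(1), … with moves {3, 4}:
g(0) = mex{} = 0
g(1) = mex{} = 0
g(2) = mex{} = 0
g(3) = mex{0} = 1
g(4) = mex{0} = 1
g(5) = mex{0} = 1
g(6) = mex{0,1} = 2
g(7) = mex{1} = 0
g(8) = mex{1} = 0
g(9) = mex{1,2} = 0
g(10) = mex{0,2} = 1
So g(10) = 1.
By the Sprague-Grundy theorem, the Grundy value of a sum of independent games is the XOR of the component values.
Combined value = 3 ⊕ 1 = 2.

2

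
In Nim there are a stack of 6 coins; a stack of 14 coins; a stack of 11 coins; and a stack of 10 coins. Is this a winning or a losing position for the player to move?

Compute the nim-sum pairwise:
6 ⊕ 14 = 8
8 ⊕ 11 = 3
3 ⊕ 10 = 9
The nim-sum is 9 ≠ 0, so this is an N-position: the player to move can win.

Winning position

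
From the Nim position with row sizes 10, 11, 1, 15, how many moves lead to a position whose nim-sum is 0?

3

Compute the nim-sum pairwise:
10 ^ 11 = 1
1 ^ 1 = 0
0 ^ 15 = 15
The overall nim-sum is X = 15. A row of size p has a winning move iff p XOR X < p (reduce it to p XOR X).
  10: 10 XOR 15 = 5 < 10 — winning move (to 5).
  11: 11 XOR 15 = 4 < 11 — winning move (to 4).
  1: 1 XOR 15 = 14 ≥ 1 — no move.
  15: 15 XOR 15 = 0 < 15 — winning move (to 0).
That gives 3 winning moves.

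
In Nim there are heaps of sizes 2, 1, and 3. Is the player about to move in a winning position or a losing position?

Write each in binary and XOR column by column:
  10  (2)
  01  (1)
  11  (3)
  --
  00  (0)
The nim-sum is 0, so this is a P-position: the player to move is in a losing position under optimal play.

Losing position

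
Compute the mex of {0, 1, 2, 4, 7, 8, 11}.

3

The values 0, 1, 2 are all present; 3 is the first non-negative integer missing from the set.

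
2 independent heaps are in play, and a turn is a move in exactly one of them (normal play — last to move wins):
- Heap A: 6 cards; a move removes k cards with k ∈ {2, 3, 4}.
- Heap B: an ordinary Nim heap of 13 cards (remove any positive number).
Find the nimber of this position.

Grundy values for heap A (subtraction set {2, 3, 4}):
g(0) = mex{} = 0
g(1) = mex{} = 0
g(2) = mex{0} = 1
g(3) = mex{0} = 1
g(4) = mex{0,1} = 2
g(5) = mex{0,1} = 2
g(6) = mex{1,2} = 0
So g(6) = 0.
Heap B is a plain Nim heap of size 13, so its Grundy value is 13.
The value of a disjunctive sum is the nim-sum of the parts.
Combined value = 0 XOR 13 = 13.

13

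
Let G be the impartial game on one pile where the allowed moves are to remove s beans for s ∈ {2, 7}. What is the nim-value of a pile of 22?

Build the Grundy sequence with g(k) = mex{g(k−s) : s ∈ {2, 7}, s ≤ k}:
k:     0  1  2  3  4  5  6  7  8  9 10 11 12 13 14 15 16 17 18 19 20 21 22
g(k):  0  0  1  1  0  0  1  1  2  0  0  1  1  0  0  1  1  2  0  0  1  1  0
So g(22) = 0.

0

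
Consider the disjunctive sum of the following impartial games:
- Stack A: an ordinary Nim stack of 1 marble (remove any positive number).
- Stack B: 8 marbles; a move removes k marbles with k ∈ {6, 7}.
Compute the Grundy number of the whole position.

0

Stack A is a plain Nim stack of size 1, so its Grundy value is 1.
For stack B, compute g(0), g(1), … with moves {6, 7}:
g(0) = mex{} = 0
g(1) = mex{} = 0
g(2) = mex{} = 0
g(3) = mex{} = 0
g(4) = mex{} = 0
g(5) = mex{} = 0
g(6) = mex{0} = 1
g(7) = mex{0} = 1
g(8) = mex{0} = 1
So g(8) = 1.
The value of a disjunctive sum is the nim-sum of the parts.
Combined value = 1 ⊕ 1 = 0.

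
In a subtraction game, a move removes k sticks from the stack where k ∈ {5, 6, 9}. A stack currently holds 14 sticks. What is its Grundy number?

Compute g(0), g(1), … for moves {5, 6, 9}:
g(0) = mex{} = 0
g(1) = mex{} = 0
g(2) = mex{} = 0
g(3) = mex{} = 0
g(4) = mex{} = 0
g(5) = mex{0} = 1
g(6) = mex{0} = 1
g(7) = mex{0} = 1
g(8) = mex{0} = 1
g(9) = mex{0} = 1
g(10) = mex{0,1} = 2
g(11) = mex{0,1} = 2
g(12) = mex{0,1} = 2
g(13) = mex{0,1} = 2
g(14) = mex{1} = 0
So g(14) = 0.

0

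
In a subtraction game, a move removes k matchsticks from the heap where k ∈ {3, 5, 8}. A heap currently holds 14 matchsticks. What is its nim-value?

1

Grundy values for subtraction set {3, 5, 8}:
g(0) = mex{} = 0
g(1) = mex{} = 0
g(2) = mex{} = 0
g(3) = mex{0} = 1
g(4) = mex{0} = 1
g(5) = mex{0} = 1
g(6) = mex{0,1} = 2
g(7) = mex{0,1} = 2
g(8) = mex{0,1} = 2
g(9) = mex{0,1,2} = 3
g(10) = mex{0,1,2} = 3
g(11) = mex{1,2} = 0
g(12) = mex{1,2,3} = 0
g(13) = mex{1,2,3} = 0
g(14) = mex{0,2,3} = 1
So g(14) = 1.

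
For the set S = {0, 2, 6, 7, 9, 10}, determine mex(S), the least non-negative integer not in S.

1

0 is in the set but 1 is not, so the mex is 1.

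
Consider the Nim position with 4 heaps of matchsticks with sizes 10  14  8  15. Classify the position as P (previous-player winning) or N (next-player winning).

N-position

Nim-sum: 10 ^ 14 ^ 8 ^ 15 = 3.
The nim-sum is 3 ≠ 0, so this is an N-position: the player to move can win.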